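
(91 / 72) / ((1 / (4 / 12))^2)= 0.14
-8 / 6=-1.33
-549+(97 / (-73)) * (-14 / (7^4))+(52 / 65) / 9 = -618479609 / 1126755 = -548.90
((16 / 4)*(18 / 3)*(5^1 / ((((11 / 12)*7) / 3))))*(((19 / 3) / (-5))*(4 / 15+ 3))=-12768 / 55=-232.15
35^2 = 1225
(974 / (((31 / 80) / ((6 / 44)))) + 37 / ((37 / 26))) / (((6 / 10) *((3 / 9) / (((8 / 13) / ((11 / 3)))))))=15089520 / 48763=309.45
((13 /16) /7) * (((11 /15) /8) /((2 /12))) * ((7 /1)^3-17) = 23309 /1120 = 20.81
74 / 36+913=16471 / 18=915.06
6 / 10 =3 / 5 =0.60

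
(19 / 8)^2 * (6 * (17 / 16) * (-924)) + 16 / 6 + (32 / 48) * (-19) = -4254221 / 128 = -33236.10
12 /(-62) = -6 /31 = -0.19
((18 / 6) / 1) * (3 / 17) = 9 / 17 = 0.53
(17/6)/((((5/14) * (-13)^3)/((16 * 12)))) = -7616/10985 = -0.69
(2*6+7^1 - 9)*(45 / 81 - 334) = -30010 / 9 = -3334.44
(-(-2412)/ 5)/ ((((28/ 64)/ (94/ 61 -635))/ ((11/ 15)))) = -5467856064/ 10675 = -512211.34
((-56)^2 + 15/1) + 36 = 3187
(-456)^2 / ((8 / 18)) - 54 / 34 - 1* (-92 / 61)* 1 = 485166589 / 1037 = 467855.92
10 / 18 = 5 / 9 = 0.56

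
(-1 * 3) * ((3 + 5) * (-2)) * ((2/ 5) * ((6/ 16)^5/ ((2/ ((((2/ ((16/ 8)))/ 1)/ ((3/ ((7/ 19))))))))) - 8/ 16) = -4667739/ 194560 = -23.99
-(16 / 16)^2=-1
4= 4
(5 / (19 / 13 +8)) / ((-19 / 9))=-195 / 779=-0.25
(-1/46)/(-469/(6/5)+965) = -3/79235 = -0.00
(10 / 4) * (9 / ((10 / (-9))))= -81 / 4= -20.25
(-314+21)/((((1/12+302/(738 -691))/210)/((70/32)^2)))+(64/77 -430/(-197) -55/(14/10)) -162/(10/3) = -57683965518467/1272809120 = -45320.20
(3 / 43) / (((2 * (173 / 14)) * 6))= 7 / 14878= 0.00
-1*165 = -165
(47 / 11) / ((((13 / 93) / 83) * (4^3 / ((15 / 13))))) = 5441895 / 118976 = 45.74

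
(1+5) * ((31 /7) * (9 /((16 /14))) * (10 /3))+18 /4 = 702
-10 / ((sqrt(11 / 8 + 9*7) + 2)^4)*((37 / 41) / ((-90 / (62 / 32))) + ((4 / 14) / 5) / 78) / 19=6378073372 / 1509670074876327 - 152879936*sqrt(1030) / 1509670074876327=0.00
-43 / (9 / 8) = -344 / 9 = -38.22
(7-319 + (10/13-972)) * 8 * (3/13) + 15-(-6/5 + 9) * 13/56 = -111478923/47320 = -2355.85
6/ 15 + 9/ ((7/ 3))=149/ 35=4.26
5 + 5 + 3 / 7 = 73 / 7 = 10.43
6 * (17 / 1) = 102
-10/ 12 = -0.83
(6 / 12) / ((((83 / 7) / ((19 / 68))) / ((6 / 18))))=133 / 33864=0.00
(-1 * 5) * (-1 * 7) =35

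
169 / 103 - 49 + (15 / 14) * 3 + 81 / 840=-1270359 / 28840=-44.05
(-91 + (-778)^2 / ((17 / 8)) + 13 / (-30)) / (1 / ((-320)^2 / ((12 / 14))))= 5204739599360 / 153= 34017905878.17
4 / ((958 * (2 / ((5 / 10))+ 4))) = 1 / 1916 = 0.00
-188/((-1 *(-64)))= -47/16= -2.94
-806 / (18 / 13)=-5239 / 9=-582.11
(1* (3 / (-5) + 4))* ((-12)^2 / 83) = 2448 / 415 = 5.90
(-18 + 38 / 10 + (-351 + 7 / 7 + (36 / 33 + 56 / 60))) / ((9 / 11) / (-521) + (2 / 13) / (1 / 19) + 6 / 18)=-404747707 / 3637430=-111.27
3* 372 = 1116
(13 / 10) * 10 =13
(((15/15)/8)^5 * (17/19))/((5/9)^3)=12393/77824000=0.00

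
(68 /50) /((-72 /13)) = -221 /900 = -0.25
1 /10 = 0.10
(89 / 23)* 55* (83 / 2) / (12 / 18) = 1218855 / 92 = 13248.42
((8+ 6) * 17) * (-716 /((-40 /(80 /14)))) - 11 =24333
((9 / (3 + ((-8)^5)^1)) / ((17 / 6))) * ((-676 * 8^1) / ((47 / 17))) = 292032 / 1539955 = 0.19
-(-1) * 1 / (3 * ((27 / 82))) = 82 / 81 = 1.01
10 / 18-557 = -5008 / 9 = -556.44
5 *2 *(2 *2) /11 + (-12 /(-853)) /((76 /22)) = 649006 /178277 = 3.64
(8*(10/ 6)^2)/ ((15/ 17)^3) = 32.35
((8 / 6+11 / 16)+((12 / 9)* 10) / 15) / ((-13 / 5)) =-2095 / 1872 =-1.12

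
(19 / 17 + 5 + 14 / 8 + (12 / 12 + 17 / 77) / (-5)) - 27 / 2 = -153847 / 26180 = -5.88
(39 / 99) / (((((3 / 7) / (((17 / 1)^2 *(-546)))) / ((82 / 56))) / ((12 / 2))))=-14017367 / 11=-1274306.09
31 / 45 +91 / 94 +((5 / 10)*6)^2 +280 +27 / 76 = 46777307 / 160740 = 291.01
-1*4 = -4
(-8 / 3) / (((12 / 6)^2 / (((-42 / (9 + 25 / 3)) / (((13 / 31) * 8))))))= 651 / 1352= 0.48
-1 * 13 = -13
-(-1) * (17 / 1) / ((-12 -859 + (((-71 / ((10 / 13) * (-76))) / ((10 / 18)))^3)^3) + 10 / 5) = 2808673721468416000000000000000000 / 44791203607500372452020398544708307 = 0.06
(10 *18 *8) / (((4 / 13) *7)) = 4680 / 7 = 668.57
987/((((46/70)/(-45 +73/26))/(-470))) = 29784375.50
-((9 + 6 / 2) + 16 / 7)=-100 / 7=-14.29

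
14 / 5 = 2.80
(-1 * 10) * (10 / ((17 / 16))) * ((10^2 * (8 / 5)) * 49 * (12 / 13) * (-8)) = 1204224000 / 221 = 5448977.38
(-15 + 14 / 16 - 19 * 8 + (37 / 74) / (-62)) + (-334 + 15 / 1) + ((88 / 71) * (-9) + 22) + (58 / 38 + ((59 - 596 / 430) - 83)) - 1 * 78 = -41441545331 / 71928680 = -576.15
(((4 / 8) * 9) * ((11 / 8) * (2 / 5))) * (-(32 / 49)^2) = -12672 / 12005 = -1.06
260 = 260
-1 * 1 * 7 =-7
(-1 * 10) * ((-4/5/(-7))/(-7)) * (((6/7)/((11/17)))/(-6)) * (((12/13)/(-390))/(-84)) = -68/66951885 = -0.00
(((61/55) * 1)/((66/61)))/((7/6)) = 3721/4235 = 0.88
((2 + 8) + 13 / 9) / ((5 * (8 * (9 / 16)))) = 206 / 405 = 0.51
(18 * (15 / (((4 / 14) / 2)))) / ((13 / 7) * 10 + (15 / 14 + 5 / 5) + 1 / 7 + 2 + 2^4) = 8820 / 181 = 48.73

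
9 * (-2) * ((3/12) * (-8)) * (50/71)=1800/71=25.35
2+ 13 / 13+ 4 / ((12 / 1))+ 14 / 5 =92 / 15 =6.13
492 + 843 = 1335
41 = 41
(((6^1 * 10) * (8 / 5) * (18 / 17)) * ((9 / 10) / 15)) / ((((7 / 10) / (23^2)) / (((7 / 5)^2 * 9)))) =172767168 / 2125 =81302.20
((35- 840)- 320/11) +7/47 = -431148/517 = -833.94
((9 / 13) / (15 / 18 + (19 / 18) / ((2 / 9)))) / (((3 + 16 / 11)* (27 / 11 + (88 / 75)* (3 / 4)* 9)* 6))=6050 / 13529243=0.00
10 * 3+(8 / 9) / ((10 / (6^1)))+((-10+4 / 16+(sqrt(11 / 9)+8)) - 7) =sqrt(11) / 3+1307 / 60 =22.89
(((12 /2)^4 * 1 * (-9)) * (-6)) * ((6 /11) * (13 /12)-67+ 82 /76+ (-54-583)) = -10272741408 /209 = -49151872.77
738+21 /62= 45777 /62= 738.34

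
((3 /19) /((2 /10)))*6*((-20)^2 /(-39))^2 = 1600000 /3211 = 498.29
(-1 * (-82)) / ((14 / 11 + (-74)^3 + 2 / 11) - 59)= -902 / 4458097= -0.00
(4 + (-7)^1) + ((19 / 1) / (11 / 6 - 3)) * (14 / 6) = -41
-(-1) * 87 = 87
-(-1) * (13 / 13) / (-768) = -1 / 768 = -0.00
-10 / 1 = -10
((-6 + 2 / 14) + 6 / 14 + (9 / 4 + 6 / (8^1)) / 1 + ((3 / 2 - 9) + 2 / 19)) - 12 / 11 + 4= -20231 / 2926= -6.91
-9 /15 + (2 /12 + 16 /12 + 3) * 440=9897 /5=1979.40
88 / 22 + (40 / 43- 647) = -642.07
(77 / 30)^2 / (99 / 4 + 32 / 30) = 5929 / 23235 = 0.26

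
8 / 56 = 1 / 7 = 0.14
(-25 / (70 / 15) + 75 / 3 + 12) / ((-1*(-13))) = 443 / 182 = 2.43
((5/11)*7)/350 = 1/110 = 0.01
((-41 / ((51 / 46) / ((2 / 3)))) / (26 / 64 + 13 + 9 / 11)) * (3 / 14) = -663872 / 1787499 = -0.37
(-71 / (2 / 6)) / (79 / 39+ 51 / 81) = -74763 / 932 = -80.22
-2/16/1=-1/8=-0.12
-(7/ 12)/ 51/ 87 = -7/ 53244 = -0.00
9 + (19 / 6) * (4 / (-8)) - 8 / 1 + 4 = 41 / 12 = 3.42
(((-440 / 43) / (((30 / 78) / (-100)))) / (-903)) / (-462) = 5200 / 815409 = 0.01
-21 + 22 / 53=-1091 / 53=-20.58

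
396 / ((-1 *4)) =-99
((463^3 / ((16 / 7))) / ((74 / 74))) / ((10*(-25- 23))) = -694769929 / 7680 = -90464.83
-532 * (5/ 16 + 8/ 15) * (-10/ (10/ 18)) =80997/ 10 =8099.70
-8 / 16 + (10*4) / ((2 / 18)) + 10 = 739 / 2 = 369.50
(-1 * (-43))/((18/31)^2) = 41323/324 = 127.54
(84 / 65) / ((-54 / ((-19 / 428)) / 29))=3857 / 125190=0.03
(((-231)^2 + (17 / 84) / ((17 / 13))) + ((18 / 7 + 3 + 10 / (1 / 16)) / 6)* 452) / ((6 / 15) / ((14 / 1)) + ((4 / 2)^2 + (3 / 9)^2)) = 82951095 / 5216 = 15903.20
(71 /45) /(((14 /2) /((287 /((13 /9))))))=2911 /65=44.78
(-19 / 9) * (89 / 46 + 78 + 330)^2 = -6756142531 / 19044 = -354764.89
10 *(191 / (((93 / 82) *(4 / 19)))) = 743945 / 93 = 7999.41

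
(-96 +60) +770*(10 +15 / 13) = 111182 / 13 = 8552.46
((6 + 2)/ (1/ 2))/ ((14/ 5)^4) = 625/ 2401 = 0.26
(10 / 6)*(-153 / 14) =-255 / 14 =-18.21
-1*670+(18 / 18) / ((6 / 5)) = -4015 / 6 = -669.17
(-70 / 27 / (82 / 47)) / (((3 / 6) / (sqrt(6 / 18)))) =-3290* sqrt(3) / 3321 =-1.72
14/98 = 1/7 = 0.14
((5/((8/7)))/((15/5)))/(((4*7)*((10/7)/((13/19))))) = 91/3648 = 0.02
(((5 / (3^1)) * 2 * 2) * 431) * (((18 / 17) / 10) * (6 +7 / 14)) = 33618 / 17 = 1977.53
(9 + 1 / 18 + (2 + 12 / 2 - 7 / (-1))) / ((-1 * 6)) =-433 / 108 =-4.01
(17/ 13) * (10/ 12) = 85/ 78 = 1.09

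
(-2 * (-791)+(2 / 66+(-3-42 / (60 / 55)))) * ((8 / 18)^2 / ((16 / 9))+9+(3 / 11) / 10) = 183970745 / 13068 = 14077.96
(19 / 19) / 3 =1 / 3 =0.33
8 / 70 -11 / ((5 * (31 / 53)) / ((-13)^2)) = -137913 / 217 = -635.54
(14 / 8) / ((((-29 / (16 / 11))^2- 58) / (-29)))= -448 / 2997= -0.15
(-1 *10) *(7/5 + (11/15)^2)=-872/45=-19.38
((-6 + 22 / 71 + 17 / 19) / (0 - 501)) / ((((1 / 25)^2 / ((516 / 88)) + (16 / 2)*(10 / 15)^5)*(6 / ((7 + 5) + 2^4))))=32858476875 / 775174247153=0.04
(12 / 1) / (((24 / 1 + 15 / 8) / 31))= 992 / 69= 14.38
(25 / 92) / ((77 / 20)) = 125 / 1771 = 0.07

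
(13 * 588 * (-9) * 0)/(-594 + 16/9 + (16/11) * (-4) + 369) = 0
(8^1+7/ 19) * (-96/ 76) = -3816/ 361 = -10.57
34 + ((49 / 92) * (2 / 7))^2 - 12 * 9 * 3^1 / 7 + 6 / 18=-530087 / 44436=-11.93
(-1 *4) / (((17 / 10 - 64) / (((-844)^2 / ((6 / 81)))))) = 384661440 / 623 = 617434.09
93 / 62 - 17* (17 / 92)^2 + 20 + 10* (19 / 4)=579103 / 8464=68.42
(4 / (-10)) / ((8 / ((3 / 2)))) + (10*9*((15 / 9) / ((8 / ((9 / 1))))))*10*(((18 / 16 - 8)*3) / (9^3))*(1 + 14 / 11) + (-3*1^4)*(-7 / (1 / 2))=-66.58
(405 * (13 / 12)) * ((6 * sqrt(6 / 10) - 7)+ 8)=2477.88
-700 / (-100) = 7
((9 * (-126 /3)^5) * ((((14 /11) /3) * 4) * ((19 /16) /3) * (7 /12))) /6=-76814101.64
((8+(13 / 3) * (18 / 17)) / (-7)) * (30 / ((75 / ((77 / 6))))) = -2354 / 255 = -9.23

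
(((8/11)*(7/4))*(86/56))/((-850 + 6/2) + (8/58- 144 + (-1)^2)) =-1247/631532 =-0.00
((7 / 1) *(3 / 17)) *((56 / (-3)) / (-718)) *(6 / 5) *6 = 7056 / 30515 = 0.23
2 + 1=3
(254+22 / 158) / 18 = 20077 / 1422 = 14.12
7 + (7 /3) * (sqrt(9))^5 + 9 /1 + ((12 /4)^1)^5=826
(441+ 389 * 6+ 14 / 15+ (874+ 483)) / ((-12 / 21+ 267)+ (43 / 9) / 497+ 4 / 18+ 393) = 13204722 / 2107615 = 6.27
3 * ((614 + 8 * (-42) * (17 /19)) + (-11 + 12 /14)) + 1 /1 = 910.68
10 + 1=11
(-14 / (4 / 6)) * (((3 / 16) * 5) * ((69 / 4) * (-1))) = 21735 / 64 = 339.61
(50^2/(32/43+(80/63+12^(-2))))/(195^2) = 481600/14803893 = 0.03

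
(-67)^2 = 4489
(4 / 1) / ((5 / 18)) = 72 / 5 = 14.40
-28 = -28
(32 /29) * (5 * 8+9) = 1568 /29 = 54.07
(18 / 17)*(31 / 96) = 93 / 272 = 0.34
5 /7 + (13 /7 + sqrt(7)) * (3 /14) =3 * sqrt(7) /14 + 109 /98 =1.68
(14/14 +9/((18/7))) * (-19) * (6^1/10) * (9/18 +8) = -8721/20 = -436.05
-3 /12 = -1 /4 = -0.25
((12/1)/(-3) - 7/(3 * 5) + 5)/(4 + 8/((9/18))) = 2/75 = 0.03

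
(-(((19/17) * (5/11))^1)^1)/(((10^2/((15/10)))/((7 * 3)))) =-1197/7480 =-0.16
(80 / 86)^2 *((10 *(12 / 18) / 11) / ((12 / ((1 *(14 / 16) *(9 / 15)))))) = 1400 / 61017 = 0.02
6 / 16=3 / 8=0.38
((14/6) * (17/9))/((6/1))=119/162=0.73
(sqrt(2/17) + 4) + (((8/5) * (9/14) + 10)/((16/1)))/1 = sqrt(34)/17 + 1313/280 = 5.03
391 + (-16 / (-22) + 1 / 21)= 90500 / 231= 391.77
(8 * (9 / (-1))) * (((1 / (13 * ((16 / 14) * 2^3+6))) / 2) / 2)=-63 / 689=-0.09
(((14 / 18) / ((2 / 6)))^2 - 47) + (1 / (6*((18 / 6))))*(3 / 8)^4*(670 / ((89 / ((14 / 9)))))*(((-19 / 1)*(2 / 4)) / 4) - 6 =-624500323 / 13123584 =-47.59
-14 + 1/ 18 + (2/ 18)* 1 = -83/ 6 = -13.83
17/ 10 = 1.70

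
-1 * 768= -768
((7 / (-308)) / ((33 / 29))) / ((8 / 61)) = -1769 / 11616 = -0.15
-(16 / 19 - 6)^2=-9604 / 361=-26.60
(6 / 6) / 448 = 1 / 448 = 0.00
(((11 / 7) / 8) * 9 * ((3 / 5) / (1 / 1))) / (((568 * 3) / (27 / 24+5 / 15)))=33 / 36352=0.00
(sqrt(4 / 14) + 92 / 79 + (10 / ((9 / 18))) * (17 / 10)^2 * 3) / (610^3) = sqrt(14) / 1588867000 + 68953 / 89657495000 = 0.00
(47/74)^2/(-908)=-0.00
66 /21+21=169 /7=24.14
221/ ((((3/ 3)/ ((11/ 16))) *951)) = 2431/ 15216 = 0.16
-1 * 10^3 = -1000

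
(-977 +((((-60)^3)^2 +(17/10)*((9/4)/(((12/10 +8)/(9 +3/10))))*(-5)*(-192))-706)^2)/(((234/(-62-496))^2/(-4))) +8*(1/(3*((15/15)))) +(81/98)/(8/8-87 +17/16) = -98253582308537204834074415231308/1984433997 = -49512144247212876606484.79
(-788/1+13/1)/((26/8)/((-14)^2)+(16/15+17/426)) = -647094000/937789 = -690.02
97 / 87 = 1.11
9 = 9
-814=-814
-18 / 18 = -1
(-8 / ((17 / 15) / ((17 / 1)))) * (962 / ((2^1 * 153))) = -19240 / 51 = -377.25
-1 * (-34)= 34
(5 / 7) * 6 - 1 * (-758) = 5336 / 7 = 762.29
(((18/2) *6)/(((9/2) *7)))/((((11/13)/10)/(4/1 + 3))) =1560/11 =141.82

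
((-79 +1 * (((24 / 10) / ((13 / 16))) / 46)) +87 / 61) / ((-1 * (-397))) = -0.20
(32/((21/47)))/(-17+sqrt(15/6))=-51136/12033 - 1504*sqrt(10)/12033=-4.64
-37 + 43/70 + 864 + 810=114633/70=1637.61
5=5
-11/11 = -1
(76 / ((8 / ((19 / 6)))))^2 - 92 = 117073 / 144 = 813.01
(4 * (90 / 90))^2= 16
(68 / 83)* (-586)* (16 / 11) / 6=-318784 / 2739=-116.39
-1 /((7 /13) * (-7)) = 13 /49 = 0.27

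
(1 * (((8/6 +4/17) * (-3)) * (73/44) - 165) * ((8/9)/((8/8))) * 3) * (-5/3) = 1292600/1683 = 768.03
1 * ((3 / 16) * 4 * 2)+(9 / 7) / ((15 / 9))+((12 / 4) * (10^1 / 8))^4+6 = 1845987 / 8960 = 206.03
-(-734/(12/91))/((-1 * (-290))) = 33397/1740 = 19.19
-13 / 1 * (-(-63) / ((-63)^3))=13 / 3969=0.00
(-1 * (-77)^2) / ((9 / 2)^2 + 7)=-23716 / 109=-217.58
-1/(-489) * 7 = 7/489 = 0.01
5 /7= 0.71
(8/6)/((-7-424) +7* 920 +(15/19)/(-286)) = 21736/97958673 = 0.00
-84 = -84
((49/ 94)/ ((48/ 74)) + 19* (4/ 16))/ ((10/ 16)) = 12529/ 1410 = 8.89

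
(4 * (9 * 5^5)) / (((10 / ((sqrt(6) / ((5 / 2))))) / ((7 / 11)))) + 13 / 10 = 13 / 10 + 31500 * sqrt(6) / 11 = 7015.75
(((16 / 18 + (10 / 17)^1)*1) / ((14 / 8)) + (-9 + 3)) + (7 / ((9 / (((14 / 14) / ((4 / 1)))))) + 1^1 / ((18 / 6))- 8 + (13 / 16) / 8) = -190805 / 15232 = -12.53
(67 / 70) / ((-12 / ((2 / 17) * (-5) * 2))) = 67 / 714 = 0.09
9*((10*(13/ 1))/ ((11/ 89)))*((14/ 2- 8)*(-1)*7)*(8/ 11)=48192.40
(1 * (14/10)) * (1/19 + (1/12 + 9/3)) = 1001/228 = 4.39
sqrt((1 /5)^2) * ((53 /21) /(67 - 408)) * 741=-13091 /11935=-1.10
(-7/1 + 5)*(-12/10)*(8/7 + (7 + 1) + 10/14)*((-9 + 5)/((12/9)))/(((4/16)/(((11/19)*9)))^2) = -30829.52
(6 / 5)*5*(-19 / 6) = -19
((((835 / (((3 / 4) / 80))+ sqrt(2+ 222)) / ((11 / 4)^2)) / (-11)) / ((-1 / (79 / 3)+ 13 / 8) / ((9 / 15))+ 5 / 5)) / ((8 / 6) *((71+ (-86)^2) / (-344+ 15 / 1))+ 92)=-111116723200 / 23355095599- 4990272 *sqrt(14) / 23355095599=-4.76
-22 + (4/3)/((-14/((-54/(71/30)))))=-9854/497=-19.83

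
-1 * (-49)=49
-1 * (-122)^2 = -14884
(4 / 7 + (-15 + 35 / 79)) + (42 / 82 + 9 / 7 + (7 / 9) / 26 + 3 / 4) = -121046795 / 10610964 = -11.41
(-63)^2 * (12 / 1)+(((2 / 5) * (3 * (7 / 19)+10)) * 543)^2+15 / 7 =370564259487 / 63175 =5865678.82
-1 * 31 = -31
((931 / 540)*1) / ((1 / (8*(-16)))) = -220.68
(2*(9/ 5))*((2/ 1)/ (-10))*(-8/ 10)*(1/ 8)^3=9/ 8000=0.00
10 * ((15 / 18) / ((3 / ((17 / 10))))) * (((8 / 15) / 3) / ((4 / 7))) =119 / 81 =1.47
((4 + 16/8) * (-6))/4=-9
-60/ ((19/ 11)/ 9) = -5940/ 19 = -312.63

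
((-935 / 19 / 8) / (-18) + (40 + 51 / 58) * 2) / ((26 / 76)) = 239.99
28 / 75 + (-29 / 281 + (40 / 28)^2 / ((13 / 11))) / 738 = 1240197011 / 3302494650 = 0.38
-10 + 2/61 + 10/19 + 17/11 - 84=-1171575/12749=-91.90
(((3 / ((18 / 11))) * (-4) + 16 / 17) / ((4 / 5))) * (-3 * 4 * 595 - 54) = 57481.47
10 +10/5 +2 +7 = 21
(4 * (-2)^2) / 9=16 / 9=1.78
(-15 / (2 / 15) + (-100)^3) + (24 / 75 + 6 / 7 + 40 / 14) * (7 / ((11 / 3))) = -550057639 / 550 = -1000104.80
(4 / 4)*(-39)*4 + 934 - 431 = 347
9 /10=0.90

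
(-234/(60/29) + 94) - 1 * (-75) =559/10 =55.90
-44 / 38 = -22 / 19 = -1.16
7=7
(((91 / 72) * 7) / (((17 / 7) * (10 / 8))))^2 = 19882681 / 2340900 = 8.49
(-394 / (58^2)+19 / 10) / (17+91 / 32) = 239904 / 2670175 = 0.09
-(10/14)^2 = -25/49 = -0.51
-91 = -91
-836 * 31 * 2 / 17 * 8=-414656 / 17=-24391.53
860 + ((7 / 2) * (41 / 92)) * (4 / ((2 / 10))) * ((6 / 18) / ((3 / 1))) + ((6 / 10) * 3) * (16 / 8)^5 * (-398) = -45666961 / 2070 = -22061.33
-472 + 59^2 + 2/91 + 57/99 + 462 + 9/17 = 177255563/51051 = 3472.13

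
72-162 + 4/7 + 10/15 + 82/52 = -87.18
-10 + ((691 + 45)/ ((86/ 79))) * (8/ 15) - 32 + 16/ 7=320.87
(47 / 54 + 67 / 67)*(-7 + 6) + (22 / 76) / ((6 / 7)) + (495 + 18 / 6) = 1018751 / 2052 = 496.47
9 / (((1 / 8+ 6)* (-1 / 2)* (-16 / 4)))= 0.73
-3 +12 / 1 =9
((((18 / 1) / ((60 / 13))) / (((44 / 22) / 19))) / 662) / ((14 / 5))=741 / 37072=0.02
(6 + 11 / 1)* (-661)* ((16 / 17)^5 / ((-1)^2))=-693108736 / 83521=-8298.62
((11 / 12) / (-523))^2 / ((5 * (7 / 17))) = 2057 / 1378586160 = 0.00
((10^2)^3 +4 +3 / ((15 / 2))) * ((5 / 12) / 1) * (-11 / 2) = -9166707 / 4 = -2291676.75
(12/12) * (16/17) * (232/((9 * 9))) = 3712/1377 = 2.70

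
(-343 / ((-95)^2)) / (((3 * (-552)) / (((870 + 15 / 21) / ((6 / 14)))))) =18179 / 389880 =0.05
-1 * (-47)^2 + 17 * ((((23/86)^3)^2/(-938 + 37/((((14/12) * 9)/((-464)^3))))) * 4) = -1651631855444904194894197/747683049092282184736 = -2209.00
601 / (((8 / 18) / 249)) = 1346841 / 4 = 336710.25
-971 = -971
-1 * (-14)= 14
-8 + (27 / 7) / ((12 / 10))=-67 / 14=-4.79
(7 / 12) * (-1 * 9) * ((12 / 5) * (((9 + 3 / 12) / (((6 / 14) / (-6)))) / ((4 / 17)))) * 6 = 832167 / 20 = 41608.35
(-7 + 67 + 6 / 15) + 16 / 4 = 322 / 5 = 64.40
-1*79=-79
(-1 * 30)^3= -27000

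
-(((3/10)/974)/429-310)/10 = 431774199/13928200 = 31.00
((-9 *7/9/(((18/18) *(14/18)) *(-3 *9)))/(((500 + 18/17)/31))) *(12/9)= 1054/38331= 0.03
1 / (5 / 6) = 6 / 5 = 1.20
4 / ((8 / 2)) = 1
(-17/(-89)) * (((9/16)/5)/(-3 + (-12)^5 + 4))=-153/1771676720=-0.00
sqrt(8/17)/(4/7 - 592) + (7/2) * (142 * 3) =1491 - 7 * sqrt(34)/35190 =1491.00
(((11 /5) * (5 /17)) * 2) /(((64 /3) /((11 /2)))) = 363 /1088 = 0.33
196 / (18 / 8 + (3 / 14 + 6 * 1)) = 5488 / 237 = 23.16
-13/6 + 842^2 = 4253771/6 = 708961.83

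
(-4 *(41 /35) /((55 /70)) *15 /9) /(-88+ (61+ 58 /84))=4592 /12155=0.38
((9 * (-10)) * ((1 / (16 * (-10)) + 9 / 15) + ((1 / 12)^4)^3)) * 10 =-132348366028825 / 247669456896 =-534.38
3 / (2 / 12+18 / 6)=18 / 19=0.95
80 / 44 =20 / 11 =1.82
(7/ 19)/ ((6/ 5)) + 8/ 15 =479/ 570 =0.84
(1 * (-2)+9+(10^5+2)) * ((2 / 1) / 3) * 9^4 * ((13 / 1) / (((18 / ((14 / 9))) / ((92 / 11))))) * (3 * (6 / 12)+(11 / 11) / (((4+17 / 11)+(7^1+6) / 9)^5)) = 1345275273409539193028853 / 218189160066944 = 6165637527.53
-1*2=-2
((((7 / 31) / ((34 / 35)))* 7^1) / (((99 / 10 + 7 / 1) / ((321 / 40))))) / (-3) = -183505 / 712504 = -0.26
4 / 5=0.80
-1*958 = -958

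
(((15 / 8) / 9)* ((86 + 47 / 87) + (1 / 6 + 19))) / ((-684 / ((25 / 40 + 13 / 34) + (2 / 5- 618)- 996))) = 2241009251 / 43163136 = 51.92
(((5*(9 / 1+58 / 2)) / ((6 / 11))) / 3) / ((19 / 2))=110 / 9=12.22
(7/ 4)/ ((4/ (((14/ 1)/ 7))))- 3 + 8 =47/ 8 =5.88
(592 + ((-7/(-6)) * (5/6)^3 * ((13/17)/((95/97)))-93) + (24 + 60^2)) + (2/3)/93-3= 53471547709/12976848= 4120.53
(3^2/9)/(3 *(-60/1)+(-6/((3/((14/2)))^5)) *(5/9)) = -729/299290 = -0.00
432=432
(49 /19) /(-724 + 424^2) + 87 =295973005 /3401988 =87.00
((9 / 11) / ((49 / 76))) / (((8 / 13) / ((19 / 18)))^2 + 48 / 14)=3477513 / 10326778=0.34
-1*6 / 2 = -3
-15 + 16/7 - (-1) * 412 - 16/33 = 92123/231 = 398.80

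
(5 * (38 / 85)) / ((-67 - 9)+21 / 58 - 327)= -2204 / 397001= -0.01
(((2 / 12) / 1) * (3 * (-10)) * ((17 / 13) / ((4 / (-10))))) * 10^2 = 21250 / 13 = 1634.62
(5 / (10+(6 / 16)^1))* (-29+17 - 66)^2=243360 / 83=2932.05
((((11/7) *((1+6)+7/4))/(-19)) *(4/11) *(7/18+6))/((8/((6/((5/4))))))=-115/114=-1.01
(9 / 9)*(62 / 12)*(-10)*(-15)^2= -11625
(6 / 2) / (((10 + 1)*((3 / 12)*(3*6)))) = 0.06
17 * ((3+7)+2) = 204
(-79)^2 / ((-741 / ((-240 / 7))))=499280 / 1729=288.77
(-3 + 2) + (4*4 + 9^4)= 6576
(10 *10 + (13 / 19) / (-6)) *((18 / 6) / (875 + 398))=11387 / 48374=0.24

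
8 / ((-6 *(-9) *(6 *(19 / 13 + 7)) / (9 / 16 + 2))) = 533 / 71280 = 0.01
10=10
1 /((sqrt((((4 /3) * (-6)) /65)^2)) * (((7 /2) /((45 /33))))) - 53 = -15349 /308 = -49.83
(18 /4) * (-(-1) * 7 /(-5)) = -63 /10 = -6.30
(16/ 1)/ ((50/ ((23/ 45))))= 184/ 1125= 0.16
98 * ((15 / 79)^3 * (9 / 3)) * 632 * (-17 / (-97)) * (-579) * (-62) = 4844291508000 / 605377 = 8002106.96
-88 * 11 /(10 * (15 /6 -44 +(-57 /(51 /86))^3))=4755784 /43629119935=0.00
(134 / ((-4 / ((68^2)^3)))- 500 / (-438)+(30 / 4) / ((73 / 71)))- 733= -1450682572859311 / 438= -3312060668628.56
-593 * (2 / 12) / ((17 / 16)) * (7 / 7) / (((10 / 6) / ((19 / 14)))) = -75.74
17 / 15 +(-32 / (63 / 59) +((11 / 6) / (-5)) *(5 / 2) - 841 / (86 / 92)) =-50356301 / 54180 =-929.43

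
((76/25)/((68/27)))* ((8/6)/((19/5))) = 36/85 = 0.42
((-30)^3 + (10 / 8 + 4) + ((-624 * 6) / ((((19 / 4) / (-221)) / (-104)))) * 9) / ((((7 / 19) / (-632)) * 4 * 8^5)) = 979090720575 / 458752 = 2134248.40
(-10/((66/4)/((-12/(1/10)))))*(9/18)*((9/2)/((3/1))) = 600/11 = 54.55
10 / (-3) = -10 / 3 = -3.33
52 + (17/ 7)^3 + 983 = 359918/ 343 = 1049.32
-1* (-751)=751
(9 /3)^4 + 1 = 82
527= 527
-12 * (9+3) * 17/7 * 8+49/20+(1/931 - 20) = -52420201/18620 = -2815.26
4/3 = 1.33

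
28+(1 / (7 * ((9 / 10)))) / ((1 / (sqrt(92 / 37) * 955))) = 28+19100 * sqrt(851) / 2331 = 267.03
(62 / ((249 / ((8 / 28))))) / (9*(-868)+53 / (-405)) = -16740 / 1838233453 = -0.00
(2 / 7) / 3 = 2 / 21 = 0.10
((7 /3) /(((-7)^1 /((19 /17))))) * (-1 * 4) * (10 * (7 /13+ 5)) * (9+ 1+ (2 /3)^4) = 5022080 /5967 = 841.64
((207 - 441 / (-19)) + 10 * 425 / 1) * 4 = 17920.84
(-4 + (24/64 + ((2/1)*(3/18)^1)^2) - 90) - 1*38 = -9469/72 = -131.51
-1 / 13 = -0.08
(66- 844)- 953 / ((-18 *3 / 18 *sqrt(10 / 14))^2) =-41681 / 45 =-926.24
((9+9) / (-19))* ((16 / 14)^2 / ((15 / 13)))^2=-1384448 / 1140475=-1.21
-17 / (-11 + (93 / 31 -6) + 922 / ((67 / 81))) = -1139 / 73744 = -0.02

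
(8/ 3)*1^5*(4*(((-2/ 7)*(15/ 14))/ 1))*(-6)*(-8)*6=-940.41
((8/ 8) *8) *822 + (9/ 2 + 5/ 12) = 78971/ 12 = 6580.92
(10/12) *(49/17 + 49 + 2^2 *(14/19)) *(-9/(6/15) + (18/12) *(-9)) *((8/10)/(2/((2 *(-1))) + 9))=-53130/323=-164.49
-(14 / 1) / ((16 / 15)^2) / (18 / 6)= -4.10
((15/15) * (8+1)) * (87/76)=783/76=10.30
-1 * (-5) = 5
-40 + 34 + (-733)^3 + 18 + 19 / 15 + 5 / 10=-11814984697 / 30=-393832823.23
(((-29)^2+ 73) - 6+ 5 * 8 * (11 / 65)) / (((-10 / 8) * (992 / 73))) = -217029 / 4030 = -53.85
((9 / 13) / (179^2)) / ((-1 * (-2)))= 9 / 833066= 0.00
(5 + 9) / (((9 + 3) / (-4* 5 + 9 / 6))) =-259 / 12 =-21.58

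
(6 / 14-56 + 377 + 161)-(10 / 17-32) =61147 / 119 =513.84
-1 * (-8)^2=-64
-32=-32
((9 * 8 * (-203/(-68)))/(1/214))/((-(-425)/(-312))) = -243970272/7225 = -33767.51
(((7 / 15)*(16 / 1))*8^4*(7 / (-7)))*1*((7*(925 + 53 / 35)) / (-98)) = 1062600704 / 525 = 2024001.34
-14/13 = -1.08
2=2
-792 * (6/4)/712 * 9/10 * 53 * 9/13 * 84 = -26775441/5785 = -4628.43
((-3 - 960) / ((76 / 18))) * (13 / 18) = -12519 / 76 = -164.72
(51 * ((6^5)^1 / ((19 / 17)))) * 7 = 2483818.11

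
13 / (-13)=-1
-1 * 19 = -19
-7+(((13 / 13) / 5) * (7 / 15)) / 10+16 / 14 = -30701 / 5250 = -5.85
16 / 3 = 5.33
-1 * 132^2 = -17424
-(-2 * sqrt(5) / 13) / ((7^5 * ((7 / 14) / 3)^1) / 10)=120 * sqrt(5) / 218491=0.00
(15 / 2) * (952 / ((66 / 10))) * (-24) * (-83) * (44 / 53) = 94819200 / 53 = 1789041.51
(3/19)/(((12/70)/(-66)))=-1155/19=-60.79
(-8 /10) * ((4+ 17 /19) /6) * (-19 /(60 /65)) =403 /30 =13.43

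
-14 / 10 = -7 / 5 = -1.40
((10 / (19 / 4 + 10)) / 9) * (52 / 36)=520 / 4779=0.11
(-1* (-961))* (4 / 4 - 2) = -961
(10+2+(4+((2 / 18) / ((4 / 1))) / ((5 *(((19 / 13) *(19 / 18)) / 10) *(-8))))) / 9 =46195 / 25992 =1.78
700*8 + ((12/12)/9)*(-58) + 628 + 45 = 56399/9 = 6266.56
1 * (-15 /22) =-15 /22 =-0.68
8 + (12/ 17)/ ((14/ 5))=982/ 119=8.25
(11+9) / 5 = 4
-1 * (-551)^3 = 167284151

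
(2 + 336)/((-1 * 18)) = -169/9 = -18.78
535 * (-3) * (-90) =144450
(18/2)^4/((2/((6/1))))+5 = 19688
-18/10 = -9/5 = -1.80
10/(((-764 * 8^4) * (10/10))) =-5/1564672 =-0.00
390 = 390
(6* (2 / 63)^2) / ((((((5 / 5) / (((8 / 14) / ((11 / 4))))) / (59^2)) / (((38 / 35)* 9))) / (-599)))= -25600.49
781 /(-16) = -781 /16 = -48.81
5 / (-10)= -1 / 2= -0.50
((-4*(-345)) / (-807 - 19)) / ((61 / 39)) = -26910 / 25193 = -1.07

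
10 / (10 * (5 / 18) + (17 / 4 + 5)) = 360 / 433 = 0.83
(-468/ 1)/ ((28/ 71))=-8307/ 7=-1186.71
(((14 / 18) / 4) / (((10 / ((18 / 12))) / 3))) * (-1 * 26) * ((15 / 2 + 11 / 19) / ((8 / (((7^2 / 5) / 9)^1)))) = -1368913 / 547200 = -2.50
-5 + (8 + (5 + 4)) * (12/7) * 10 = 286.43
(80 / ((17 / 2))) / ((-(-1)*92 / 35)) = 1400 / 391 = 3.58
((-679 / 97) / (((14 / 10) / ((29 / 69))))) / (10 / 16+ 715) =-232 / 79005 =-0.00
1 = 1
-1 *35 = -35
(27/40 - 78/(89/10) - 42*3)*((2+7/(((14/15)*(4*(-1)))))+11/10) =-23390493/142400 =-164.26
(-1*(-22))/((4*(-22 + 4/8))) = -11/43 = -0.26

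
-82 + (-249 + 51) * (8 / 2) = -874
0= 0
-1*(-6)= 6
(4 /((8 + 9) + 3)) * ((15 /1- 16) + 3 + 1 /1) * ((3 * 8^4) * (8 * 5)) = 294912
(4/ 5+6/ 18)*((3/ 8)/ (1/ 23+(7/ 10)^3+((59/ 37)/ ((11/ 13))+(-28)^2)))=3978425/ 7360282823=0.00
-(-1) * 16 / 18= 8 / 9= 0.89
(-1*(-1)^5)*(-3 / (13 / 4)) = -12 / 13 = -0.92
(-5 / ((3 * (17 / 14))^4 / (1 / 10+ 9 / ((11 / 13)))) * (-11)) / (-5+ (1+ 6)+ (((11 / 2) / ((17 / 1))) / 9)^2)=90738592 / 54156577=1.68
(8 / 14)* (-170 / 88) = -85 / 77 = -1.10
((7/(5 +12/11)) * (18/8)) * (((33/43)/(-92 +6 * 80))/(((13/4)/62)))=708939/7265882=0.10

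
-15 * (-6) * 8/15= 48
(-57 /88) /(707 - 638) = -19 /2024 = -0.01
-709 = -709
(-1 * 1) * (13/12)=-1.08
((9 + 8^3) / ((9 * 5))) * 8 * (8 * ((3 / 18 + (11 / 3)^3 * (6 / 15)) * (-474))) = -6984143.68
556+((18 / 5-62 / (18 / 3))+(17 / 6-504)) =48.10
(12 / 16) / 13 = 3 / 52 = 0.06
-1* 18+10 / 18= -157 / 9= -17.44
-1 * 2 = -2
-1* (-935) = 935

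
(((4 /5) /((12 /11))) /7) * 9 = 33 /35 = 0.94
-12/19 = -0.63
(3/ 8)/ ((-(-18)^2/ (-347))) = 347/ 864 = 0.40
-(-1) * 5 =5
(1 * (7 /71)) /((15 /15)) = 7 /71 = 0.10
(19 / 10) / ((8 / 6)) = 57 / 40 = 1.42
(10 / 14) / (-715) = -1 / 1001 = -0.00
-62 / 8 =-31 / 4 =-7.75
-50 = -50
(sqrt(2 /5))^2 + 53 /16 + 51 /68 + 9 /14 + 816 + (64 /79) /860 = 312401387 /380464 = 821.11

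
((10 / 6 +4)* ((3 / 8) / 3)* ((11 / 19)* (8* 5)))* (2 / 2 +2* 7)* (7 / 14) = 4675 / 38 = 123.03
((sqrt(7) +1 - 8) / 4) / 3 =-7 / 12 +sqrt(7) / 12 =-0.36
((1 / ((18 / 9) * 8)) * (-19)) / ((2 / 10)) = -95 / 16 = -5.94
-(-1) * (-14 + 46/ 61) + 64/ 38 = -13400/ 1159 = -11.56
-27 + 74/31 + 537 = 15884/31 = 512.39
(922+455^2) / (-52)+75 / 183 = -12683467 / 3172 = -3998.57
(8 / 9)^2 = 64 / 81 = 0.79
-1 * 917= -917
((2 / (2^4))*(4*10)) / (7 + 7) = 5 / 14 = 0.36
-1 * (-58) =58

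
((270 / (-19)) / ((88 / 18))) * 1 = -1215 / 418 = -2.91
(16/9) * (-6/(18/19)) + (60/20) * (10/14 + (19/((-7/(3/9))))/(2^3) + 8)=14.54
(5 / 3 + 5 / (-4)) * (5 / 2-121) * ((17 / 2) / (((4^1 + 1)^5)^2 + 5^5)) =-1343 / 31260000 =-0.00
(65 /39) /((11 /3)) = 5 /11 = 0.45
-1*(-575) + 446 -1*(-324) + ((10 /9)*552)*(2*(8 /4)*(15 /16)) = 3645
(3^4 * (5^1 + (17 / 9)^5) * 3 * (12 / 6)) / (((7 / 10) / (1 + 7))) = 161326.47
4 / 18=2 / 9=0.22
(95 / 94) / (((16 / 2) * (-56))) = -95 / 42112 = -0.00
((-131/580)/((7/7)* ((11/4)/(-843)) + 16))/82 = -110433/641358490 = -0.00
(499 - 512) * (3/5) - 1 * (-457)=2246/5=449.20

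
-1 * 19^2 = -361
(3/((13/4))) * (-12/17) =-144/221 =-0.65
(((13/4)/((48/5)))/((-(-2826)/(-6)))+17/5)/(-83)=-1537019/37529280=-0.04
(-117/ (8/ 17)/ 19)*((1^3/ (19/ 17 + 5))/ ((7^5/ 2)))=-2601/ 10218656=-0.00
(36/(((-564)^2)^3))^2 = 1/799363375487056999181662027776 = 0.00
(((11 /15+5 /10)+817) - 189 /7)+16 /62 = 736087 /930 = 791.49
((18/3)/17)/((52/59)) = 177/442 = 0.40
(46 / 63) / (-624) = -0.00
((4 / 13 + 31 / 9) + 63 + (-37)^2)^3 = 4740192721651087 / 1601613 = 2959636767.22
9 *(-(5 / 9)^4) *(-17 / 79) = 10625 / 57591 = 0.18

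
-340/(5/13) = -884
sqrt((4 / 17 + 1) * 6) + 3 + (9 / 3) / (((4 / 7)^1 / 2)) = 3 * sqrt(238) / 17 + 27 / 2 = 16.22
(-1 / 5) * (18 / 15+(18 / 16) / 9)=-53 / 200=-0.26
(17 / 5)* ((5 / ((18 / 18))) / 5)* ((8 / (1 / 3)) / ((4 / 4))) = 408 / 5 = 81.60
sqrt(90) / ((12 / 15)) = 15 * sqrt(10) / 4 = 11.86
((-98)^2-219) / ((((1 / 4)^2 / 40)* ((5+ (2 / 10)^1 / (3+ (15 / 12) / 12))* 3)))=4474768000 / 11319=395332.45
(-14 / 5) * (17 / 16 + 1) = -231 / 40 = -5.78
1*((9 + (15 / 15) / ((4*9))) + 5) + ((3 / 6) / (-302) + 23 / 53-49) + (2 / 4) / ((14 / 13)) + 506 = 951756305 / 2016756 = 471.92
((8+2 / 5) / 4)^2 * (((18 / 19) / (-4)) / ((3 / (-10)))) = 1323 / 380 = 3.48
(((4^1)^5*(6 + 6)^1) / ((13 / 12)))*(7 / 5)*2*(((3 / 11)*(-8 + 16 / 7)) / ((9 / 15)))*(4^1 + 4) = -94371840 / 143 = -659942.94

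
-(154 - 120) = -34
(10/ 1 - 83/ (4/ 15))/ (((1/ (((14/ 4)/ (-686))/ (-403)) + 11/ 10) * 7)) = -6025/ 11058474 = -0.00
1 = 1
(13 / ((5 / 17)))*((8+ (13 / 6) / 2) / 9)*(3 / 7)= 24089 / 1260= 19.12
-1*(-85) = 85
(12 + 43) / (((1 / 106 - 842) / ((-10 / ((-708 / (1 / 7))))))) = -0.00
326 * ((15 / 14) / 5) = 489 / 7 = 69.86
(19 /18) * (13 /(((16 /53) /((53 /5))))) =693823 /1440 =481.82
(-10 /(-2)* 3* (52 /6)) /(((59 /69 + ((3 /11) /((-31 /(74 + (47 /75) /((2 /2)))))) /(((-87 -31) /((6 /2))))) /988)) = 147333.43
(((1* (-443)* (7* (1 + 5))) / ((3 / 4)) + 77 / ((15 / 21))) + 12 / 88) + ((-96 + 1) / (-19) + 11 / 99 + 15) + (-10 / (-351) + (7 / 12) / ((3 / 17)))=-1905528479 / 77220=-24676.62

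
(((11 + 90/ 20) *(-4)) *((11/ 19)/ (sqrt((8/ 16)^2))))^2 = 1860496/ 361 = 5153.73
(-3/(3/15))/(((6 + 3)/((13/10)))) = -2.17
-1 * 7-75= -82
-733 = -733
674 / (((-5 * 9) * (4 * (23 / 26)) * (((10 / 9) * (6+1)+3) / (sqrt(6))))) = -4381 * sqrt(6) / 11155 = -0.96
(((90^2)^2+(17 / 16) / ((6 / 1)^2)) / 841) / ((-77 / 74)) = -1398280320629 / 18650016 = -74974.75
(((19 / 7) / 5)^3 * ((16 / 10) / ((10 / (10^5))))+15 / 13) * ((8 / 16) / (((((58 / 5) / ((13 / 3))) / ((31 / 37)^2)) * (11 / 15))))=274329967025 / 599167492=457.85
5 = 5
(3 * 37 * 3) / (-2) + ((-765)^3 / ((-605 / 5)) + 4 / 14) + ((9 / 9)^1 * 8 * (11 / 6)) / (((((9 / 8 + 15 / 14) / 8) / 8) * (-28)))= 3699794.76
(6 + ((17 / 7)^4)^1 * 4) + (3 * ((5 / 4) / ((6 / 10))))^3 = 59818985 / 153664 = 389.28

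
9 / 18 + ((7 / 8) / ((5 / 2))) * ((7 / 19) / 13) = 2519 / 4940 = 0.51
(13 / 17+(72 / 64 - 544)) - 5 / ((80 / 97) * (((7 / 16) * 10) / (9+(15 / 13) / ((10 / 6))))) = -4910983 / 8840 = -555.54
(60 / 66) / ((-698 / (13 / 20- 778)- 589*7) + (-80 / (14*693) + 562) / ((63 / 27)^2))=-53326210 / 235742750071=-0.00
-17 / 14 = -1.21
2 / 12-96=-575 / 6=-95.83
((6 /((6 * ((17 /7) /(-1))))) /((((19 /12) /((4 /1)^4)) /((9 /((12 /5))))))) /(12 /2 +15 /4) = -107520 /4199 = -25.61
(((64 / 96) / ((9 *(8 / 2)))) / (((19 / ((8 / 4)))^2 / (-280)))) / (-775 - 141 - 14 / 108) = 1120 / 17859031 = 0.00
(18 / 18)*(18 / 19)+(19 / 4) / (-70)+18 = 100439 / 5320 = 18.88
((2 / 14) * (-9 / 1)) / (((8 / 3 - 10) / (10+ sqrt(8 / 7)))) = 27 * sqrt(14) / 539+ 135 / 77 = 1.94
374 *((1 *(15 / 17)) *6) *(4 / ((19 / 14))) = 5835.79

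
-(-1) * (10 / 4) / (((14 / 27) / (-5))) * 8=-1350 / 7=-192.86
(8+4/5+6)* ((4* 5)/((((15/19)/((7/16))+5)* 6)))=19684/2715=7.25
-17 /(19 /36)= -612 /19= -32.21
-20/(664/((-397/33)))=1985/5478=0.36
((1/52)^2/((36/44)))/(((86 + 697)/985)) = 10835/19055088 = 0.00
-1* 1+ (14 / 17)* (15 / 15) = -3 / 17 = -0.18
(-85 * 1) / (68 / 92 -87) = 1955 / 1984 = 0.99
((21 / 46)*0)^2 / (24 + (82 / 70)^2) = 0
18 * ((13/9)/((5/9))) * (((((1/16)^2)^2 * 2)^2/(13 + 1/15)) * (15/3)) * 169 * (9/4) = 2669355/420906795008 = 0.00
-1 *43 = -43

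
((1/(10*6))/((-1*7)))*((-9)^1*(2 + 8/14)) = 0.06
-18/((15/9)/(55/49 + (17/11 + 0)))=-28.81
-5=-5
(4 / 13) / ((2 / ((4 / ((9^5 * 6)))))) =4 / 2302911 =0.00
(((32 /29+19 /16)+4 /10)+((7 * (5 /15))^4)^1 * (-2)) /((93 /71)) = -755081947 /17476560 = -43.21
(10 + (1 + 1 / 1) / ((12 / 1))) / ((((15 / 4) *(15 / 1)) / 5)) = 122 / 135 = 0.90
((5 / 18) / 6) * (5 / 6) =25 / 648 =0.04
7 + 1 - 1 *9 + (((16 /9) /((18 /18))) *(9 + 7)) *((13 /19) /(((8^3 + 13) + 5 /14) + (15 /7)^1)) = -173749 /180405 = -0.96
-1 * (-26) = 26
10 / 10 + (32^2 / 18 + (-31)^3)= -29733.11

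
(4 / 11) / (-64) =-1 / 176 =-0.01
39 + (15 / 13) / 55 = 5580 / 143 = 39.02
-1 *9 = -9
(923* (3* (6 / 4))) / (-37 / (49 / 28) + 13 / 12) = -348894 / 1685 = -207.06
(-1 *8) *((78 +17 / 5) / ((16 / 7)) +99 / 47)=-141823 / 470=-301.75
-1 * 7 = -7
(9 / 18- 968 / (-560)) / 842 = 0.00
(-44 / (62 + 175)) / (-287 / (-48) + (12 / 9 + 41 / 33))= -7744 / 356843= -0.02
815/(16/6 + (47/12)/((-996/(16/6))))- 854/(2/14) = -5671.17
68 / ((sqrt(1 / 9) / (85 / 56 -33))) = -89913 / 14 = -6422.36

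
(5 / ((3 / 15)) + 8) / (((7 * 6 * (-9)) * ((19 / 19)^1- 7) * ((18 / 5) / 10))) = 275 / 6804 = 0.04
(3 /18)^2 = 1 /36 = 0.03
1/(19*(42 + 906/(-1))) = -0.00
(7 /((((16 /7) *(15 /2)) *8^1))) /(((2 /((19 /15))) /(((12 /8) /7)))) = 0.01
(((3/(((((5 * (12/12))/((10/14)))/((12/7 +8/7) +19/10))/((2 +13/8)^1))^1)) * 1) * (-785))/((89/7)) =-4548447/9968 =-456.30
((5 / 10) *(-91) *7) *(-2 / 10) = 637 / 10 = 63.70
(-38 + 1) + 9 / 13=-472 / 13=-36.31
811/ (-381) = -811/ 381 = -2.13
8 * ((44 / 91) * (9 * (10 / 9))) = 3520 / 91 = 38.68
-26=-26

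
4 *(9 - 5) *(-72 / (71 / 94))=-108288 / 71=-1525.18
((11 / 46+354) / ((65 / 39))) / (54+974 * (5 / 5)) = 9777 / 47288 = 0.21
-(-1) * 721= 721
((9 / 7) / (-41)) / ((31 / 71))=-639 / 8897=-0.07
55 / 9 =6.11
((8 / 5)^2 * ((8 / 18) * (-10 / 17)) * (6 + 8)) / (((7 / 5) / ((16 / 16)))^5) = -640000 / 367353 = -1.74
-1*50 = -50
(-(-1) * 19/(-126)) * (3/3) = -19/126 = -0.15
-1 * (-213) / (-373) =-213 / 373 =-0.57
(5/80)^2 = 1/256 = 0.00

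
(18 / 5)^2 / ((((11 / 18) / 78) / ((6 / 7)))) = 2729376 / 1925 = 1417.86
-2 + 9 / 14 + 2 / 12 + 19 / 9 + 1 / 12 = 253 / 252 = 1.00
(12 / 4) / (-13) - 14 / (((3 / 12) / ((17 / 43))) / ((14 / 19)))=-175715 / 10621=-16.54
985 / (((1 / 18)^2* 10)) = 31914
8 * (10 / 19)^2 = 800 / 361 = 2.22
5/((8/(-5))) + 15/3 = 15/8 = 1.88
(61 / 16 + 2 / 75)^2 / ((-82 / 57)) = -10.25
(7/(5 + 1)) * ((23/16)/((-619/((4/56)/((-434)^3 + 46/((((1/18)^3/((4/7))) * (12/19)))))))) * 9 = 483/22601976714752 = 0.00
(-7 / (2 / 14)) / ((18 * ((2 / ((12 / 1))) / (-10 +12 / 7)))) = 406 / 3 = 135.33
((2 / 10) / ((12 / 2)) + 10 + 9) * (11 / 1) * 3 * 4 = 12562 / 5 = 2512.40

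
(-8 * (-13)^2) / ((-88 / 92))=15548 / 11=1413.45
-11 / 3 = -3.67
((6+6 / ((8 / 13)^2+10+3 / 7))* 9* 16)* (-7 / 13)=-84478464 / 166205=-508.28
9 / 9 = 1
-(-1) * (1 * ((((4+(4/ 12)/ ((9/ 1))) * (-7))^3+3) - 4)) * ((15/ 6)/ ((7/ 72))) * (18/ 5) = -3553717040/ 1701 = -2089192.85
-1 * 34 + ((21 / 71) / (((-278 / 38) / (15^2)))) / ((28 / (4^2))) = -39.20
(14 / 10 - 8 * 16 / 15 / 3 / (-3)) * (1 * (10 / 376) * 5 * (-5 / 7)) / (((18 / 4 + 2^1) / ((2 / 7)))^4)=-507200 / 609151378563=-0.00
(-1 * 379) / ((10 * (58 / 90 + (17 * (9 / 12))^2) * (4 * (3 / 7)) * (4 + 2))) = -379 / 16787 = -0.02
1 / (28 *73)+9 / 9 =2045 / 2044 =1.00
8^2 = 64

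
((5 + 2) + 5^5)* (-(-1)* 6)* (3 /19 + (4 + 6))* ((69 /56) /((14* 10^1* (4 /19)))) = 31281633 /3920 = 7980.01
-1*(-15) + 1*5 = 20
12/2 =6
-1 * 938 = -938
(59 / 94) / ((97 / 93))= 5487 / 9118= 0.60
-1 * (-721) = 721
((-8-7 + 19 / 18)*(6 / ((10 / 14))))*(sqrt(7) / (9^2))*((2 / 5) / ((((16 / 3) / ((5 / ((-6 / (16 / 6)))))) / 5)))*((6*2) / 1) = 3514*sqrt(7) / 243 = 38.26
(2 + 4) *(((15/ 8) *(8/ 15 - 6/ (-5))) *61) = 2379/ 2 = 1189.50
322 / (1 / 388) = 124936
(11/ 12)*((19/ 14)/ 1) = 209/ 168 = 1.24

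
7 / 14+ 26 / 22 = 37 / 22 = 1.68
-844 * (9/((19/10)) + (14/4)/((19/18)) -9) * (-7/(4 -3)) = -106344/19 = -5597.05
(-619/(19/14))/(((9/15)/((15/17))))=-216650/323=-670.74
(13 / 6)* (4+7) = 143 / 6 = 23.83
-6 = -6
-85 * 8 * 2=-1360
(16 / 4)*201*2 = 1608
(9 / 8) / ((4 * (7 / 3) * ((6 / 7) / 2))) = 0.28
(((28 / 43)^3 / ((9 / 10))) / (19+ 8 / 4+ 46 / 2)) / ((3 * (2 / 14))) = 384160 / 23613579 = 0.02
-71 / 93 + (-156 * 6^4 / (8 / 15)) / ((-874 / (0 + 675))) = 11898342473 / 40641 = 292766.97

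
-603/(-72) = 67/8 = 8.38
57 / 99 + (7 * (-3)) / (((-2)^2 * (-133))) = 0.62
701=701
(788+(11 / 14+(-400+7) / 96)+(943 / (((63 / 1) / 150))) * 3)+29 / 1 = 241581 / 32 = 7549.41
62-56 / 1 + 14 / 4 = 19 / 2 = 9.50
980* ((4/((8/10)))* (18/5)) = 17640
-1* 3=-3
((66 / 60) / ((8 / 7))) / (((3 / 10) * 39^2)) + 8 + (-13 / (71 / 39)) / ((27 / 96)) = -45064805 / 2591784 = -17.39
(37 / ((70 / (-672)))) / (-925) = 48 / 125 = 0.38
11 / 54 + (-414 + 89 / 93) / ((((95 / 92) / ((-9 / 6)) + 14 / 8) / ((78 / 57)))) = -4959832037 / 9319158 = -532.22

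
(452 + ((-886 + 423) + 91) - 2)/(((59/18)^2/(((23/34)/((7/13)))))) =3778164/414239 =9.12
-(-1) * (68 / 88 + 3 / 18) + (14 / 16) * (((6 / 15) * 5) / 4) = 727 / 528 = 1.38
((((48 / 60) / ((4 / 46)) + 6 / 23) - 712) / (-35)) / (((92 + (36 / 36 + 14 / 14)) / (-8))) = -323168 / 189175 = -1.71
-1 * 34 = -34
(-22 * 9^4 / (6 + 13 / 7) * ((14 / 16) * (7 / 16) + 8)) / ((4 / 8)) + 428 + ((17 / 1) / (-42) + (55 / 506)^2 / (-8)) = -307570.35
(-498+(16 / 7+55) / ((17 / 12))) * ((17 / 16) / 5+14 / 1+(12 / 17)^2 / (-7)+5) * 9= -151809208155 / 1925896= -78825.24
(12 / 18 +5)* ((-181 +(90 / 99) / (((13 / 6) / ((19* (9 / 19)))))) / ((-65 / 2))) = 30.90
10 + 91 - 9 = 92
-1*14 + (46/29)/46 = -405/29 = -13.97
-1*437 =-437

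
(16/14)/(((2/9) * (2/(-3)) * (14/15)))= -405/49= -8.27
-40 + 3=-37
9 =9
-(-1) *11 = 11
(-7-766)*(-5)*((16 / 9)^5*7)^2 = 208231009626357760 / 3486784401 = 59720070.32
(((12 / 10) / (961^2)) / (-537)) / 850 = -1 / 351284300375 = -0.00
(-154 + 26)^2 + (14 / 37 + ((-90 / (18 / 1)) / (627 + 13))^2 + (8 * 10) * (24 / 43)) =428254594615 / 26066944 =16429.03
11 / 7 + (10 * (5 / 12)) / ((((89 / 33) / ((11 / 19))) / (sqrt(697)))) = 11 / 7 + 3025 * sqrt(697) / 3382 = 25.19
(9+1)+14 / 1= 24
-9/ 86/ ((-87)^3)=1/ 6292362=0.00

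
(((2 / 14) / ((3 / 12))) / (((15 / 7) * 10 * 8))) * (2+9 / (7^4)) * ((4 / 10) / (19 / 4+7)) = 9622 / 42317625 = 0.00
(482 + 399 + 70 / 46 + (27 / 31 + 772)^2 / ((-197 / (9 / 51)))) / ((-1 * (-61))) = 25718535933 / 4515399767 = 5.70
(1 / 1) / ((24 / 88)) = 11 / 3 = 3.67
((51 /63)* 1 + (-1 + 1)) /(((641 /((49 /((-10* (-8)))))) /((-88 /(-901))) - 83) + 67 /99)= 3927 /51579340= 0.00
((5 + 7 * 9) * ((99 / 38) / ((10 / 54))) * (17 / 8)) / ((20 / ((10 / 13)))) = 78.19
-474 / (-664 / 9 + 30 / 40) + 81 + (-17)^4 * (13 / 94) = 11638.27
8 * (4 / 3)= 32 / 3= 10.67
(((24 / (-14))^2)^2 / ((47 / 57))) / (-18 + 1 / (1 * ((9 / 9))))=-1181952 / 1918399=-0.62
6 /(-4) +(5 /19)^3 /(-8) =-82433 /54872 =-1.50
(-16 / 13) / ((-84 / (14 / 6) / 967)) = 3868 / 117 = 33.06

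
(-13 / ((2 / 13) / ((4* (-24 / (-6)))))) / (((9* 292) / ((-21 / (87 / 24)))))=2.98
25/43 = 0.58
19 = 19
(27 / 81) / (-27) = -1 / 81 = -0.01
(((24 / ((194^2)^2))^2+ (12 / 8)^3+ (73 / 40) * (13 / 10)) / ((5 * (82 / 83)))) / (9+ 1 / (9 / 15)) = 0.11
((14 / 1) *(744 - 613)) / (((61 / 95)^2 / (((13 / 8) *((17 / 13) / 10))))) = 28138145 / 29768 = 945.25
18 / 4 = 9 / 2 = 4.50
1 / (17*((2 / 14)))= 7 / 17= 0.41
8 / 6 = 1.33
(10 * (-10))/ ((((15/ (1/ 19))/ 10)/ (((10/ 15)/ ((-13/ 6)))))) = 800/ 741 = 1.08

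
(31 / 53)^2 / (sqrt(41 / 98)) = 6727 * sqrt(82) / 115169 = 0.53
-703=-703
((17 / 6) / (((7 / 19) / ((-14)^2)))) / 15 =4522 / 45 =100.49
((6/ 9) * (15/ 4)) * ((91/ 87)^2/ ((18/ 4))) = 41405/ 68121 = 0.61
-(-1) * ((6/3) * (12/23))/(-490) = -12/5635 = -0.00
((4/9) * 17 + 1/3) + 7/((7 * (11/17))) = 9.43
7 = 7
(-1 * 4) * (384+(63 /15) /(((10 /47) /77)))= -190398 /25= -7615.92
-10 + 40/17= -130/17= -7.65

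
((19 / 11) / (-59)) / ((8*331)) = -19 / 1718552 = -0.00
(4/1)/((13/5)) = 1.54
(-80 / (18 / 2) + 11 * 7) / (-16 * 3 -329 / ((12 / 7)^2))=-9808 / 23033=-0.43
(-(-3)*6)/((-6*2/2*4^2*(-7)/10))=15/56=0.27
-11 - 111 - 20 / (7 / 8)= -1014 / 7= -144.86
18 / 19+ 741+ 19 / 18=254107 / 342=743.00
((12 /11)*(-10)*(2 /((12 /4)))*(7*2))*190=-212800 /11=-19345.45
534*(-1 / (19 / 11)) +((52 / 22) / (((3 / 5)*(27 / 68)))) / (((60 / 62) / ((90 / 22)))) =-16586978 / 62073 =-267.22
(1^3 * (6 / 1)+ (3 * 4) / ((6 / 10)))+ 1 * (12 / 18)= 80 / 3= 26.67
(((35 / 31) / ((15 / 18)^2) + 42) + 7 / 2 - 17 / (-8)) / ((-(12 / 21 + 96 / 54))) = -3847473 / 183520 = -20.96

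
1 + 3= 4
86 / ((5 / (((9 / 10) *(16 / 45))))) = 688 / 125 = 5.50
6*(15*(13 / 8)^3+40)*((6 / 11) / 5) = 96183 / 1408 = 68.31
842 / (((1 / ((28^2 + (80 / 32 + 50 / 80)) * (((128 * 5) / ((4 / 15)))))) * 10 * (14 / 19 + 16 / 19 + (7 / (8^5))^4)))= 3484338826161600836854087680 / 34587645138205454899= 100739406.00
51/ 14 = 3.64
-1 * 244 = -244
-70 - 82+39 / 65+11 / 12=-9029 / 60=-150.48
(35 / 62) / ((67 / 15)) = 525 / 4154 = 0.13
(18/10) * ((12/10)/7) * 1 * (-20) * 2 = -432/35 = -12.34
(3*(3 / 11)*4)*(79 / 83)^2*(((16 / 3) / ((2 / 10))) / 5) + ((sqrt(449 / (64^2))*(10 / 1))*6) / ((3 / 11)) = 1198272 / 75779 + 55*sqrt(449) / 16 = 88.65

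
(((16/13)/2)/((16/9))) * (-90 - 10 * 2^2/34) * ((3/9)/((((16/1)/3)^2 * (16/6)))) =-62775/452608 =-0.14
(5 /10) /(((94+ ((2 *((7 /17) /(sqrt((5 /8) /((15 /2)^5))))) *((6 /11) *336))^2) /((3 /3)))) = 34969 /60491376814172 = 0.00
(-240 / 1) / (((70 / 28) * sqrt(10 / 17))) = -48 * sqrt(170) / 5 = -125.17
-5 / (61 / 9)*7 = -5.16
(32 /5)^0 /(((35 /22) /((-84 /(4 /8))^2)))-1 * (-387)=18127.80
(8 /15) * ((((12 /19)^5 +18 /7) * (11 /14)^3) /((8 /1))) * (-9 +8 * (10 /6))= 44518317701 /118902273980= 0.37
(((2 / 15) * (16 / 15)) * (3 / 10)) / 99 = 16 / 37125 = 0.00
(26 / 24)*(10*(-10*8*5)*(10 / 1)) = -130000 / 3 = -43333.33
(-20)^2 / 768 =25 / 48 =0.52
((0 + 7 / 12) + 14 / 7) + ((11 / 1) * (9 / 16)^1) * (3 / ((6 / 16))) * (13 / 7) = 7939 / 84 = 94.51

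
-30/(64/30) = -225/16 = -14.06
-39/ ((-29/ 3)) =117/ 29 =4.03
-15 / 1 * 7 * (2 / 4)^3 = -105 / 8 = -13.12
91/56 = 13/8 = 1.62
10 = 10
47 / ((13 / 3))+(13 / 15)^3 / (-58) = 27572189 / 2544750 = 10.83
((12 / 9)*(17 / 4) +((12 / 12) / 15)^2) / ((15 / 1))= 1276 / 3375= 0.38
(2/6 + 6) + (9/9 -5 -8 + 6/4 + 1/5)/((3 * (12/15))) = 49/24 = 2.04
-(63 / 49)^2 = -81 / 49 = -1.65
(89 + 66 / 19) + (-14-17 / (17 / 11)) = 1282 / 19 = 67.47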